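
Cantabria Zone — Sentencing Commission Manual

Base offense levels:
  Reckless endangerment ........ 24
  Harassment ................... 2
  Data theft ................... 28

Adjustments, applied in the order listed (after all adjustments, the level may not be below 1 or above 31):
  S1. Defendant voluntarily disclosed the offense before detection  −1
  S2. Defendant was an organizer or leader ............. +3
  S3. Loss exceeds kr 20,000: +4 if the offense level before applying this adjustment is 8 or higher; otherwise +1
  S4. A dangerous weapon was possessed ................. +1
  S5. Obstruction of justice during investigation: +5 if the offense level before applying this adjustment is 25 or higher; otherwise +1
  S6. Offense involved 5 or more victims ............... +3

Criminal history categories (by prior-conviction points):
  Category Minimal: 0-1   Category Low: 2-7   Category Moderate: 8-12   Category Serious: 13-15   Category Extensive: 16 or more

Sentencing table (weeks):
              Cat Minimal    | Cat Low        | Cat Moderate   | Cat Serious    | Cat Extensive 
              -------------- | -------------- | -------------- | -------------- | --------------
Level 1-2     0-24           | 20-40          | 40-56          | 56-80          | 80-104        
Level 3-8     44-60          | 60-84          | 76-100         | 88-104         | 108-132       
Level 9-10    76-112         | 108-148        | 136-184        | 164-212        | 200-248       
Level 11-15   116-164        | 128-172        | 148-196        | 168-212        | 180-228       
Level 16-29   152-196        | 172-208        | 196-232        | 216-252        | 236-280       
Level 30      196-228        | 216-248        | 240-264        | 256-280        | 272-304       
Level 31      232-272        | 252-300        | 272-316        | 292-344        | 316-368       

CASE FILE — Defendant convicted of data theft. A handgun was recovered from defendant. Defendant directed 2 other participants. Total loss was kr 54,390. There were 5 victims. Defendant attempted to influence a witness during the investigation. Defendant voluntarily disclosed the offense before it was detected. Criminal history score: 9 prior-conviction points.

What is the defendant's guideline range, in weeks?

Base offense level for data theft: 28.
S1 applies: 28 − 1 = 27.
S2 applies: 27 + 3 = 30.
S3 applies (level before this adjustment is 30 ≥ 8, so +4): 30 + 4 = 34.
S4 applies: 34 + 1 = 35.
S5 applies (level before this adjustment is 35 ≥ 25, so +5): 35 + 5 = 40.
S6 applies: 40 + 3 = 43.
Level 43 exceeds the maximum of 31; capped at 31.
Final offense level: 31.
Criminal history: 9 prior points → Category Moderate (8-12).
Level 31 falls in the 31 band.
Grid: Level 31 × Category Moderate = 272-316 weeks.

272-316 weeks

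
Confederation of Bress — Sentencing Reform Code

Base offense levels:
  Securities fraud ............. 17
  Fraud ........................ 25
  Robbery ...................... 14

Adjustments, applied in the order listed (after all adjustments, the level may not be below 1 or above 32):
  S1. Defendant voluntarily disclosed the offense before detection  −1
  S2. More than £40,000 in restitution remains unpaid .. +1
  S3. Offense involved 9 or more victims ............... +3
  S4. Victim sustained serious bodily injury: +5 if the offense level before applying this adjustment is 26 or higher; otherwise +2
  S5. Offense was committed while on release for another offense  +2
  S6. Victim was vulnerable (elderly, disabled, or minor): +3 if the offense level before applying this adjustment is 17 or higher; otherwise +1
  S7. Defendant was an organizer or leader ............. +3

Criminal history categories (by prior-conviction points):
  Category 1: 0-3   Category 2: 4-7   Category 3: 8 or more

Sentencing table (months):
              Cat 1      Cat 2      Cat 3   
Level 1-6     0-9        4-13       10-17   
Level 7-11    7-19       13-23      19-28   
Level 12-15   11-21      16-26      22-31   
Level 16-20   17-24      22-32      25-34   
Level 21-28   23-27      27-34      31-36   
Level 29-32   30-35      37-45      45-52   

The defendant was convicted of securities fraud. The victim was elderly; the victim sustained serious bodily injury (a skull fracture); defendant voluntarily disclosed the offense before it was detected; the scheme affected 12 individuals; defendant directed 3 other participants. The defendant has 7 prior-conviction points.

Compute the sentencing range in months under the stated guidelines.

Base offense level for securities fraud: 17.
S1 applies: 17 − 1 = 16.
S2 does not apply.
S3 applies: 16 + 3 = 19.
S4 applies (level before this adjustment is 19 < 26, so +2): 19 + 2 = 21.
S6 applies (level before this adjustment is 21 ≥ 17, so +3): 21 + 3 = 24.
S7 applies: 24 + 3 = 27.
Final offense level: 27.
Criminal history: 7 prior points → Category 2 (4-7).
Level 27 falls in the 21-28 band.
Grid: Level 21-28 × Category 2 = 27-34 months.

27-34 months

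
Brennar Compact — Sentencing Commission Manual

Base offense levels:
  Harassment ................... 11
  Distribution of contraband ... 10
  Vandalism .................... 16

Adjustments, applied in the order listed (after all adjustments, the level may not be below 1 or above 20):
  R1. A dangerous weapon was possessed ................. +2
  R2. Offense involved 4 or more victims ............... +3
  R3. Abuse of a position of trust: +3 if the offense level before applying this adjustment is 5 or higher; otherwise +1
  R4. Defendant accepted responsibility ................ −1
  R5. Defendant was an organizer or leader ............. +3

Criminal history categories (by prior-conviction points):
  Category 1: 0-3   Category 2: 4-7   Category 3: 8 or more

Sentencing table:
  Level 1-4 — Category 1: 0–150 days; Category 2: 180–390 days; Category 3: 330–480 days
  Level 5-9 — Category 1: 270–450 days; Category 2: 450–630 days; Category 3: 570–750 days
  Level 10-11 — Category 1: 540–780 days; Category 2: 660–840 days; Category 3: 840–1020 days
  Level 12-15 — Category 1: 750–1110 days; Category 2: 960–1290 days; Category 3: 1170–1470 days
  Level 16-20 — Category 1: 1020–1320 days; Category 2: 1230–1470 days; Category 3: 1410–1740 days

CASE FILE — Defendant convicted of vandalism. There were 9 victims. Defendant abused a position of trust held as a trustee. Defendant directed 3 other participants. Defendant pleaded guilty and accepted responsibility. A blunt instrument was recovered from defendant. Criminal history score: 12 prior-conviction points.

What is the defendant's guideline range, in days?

1410-1740 days

Base offense level for vandalism: 16.
R1 applies: 16 + 2 = 18.
R2 applies: 18 + 3 = 21.
R3 applies (level before this adjustment is 21 ≥ 5, so +3): 21 + 3 = 24.
R4 applies: 24 − 1 = 23.
R5 applies: 23 + 3 = 26.
Level 26 exceeds the maximum of 20; capped at 20.
Final offense level: 20.
Criminal history: 12 prior points → Category 3 (8+).
Level 20 falls in the 16-20 band.
Grid: Level 16-20 × Category 3 = 1410-1740 days.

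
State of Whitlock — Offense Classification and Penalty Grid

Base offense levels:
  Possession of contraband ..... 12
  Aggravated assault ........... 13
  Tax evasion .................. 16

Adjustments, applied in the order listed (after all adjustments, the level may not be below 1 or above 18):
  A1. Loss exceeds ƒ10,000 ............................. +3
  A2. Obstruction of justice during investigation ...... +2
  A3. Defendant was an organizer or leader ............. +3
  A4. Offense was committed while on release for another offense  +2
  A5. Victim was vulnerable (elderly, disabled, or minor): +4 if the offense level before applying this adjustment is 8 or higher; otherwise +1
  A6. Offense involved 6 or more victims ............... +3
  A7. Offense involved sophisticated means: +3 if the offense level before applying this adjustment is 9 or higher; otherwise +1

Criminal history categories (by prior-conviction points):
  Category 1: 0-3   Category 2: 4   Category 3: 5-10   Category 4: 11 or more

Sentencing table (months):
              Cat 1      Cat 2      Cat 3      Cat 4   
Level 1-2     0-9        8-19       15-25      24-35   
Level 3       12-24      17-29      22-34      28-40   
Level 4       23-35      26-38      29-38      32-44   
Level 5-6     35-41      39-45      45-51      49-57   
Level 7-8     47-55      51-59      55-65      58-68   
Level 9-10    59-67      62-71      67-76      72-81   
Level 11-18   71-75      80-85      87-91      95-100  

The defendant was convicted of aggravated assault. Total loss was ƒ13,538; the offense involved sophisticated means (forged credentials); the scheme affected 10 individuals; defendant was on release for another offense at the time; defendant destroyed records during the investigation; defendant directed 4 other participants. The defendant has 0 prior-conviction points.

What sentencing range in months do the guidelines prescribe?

71-75 months

Base offense level for aggravated assault: 13.
A1 applies: 13 + 3 = 16.
A2 applies: 16 + 2 = 18.
A3 applies: 18 + 3 = 21.
A4 applies: 21 + 2 = 23.
A6 applies: 23 + 3 = 26.
A7 applies (level before this adjustment is 26 ≥ 9, so +3): 26 + 3 = 29.
Level 29 exceeds the maximum of 18; capped at 18.
Final offense level: 18.
Criminal history: 0 prior points → Category 1 (0-3).
Level 18 falls in the 11-18 band.
Grid: Level 11-18 × Category 1 = 71-75 months.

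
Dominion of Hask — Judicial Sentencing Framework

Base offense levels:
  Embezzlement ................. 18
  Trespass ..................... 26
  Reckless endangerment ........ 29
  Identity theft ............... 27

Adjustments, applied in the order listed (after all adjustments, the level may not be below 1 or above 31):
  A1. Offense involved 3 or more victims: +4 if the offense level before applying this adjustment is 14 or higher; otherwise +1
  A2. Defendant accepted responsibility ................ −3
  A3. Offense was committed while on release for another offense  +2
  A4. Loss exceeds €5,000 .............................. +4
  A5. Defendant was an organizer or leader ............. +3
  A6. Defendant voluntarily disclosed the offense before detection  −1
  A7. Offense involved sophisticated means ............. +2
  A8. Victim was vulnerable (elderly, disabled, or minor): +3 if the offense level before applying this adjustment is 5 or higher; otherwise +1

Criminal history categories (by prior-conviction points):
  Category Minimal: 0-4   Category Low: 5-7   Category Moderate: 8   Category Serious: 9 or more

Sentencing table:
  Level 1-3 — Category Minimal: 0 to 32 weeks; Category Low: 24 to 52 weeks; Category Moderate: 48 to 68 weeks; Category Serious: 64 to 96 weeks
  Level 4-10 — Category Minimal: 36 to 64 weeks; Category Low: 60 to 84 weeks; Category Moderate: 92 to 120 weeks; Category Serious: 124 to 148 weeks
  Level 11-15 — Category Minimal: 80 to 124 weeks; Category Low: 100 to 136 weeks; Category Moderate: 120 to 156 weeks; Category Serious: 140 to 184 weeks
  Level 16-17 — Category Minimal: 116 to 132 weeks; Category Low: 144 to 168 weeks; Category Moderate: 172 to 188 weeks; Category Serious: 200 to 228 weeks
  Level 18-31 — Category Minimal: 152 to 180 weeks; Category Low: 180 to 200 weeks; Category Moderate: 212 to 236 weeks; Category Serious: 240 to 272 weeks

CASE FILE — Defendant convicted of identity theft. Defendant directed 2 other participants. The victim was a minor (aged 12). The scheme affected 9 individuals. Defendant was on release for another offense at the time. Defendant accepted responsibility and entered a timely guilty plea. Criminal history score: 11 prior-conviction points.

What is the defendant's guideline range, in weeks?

240-272 weeks

Base offense level for identity theft: 27.
A1 applies (level before this adjustment is 27 ≥ 14, so +4): 27 + 4 = 31.
A2 applies: 31 − 3 = 28.
A3 applies: 28 + 2 = 30.
A4 does not apply.
A5 applies: 30 + 3 = 33.
A7 does not apply.
A8 applies (level before this adjustment is 33 ≥ 5, so +3): 33 + 3 = 36.
Level 36 exceeds the maximum of 31; capped at 31.
Final offense level: 31.
Criminal history: 11 prior points → Category Serious (9+).
Level 31 falls in the 18-31 band.
Grid: Level 18-31 × Category Serious = 240-272 weeks.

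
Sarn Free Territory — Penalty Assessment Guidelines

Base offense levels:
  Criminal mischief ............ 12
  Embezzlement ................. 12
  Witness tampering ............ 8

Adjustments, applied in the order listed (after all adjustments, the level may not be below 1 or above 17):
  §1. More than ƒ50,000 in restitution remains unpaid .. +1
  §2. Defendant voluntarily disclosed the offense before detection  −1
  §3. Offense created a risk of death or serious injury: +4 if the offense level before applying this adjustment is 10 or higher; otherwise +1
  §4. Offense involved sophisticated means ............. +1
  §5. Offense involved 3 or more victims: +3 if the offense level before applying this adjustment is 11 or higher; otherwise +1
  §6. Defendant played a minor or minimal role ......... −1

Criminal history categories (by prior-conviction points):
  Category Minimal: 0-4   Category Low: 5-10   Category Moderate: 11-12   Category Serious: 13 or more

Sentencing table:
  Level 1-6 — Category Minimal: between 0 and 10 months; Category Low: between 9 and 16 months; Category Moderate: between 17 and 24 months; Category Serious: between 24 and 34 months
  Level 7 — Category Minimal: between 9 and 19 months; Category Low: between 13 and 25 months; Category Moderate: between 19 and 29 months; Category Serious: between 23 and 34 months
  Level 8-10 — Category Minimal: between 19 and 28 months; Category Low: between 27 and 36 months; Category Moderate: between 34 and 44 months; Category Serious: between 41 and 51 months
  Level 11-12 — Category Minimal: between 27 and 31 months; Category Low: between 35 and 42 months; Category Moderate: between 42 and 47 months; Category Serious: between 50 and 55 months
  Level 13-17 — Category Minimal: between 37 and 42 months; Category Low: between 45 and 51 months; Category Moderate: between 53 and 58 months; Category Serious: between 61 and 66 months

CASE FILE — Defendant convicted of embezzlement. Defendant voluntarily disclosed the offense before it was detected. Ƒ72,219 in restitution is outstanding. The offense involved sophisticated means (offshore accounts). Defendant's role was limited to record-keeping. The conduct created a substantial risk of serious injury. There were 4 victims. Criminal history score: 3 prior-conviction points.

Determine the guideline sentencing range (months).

Base offense level for embezzlement: 12.
§1 applies: 12 + 1 = 13.
§2 applies: 13 − 1 = 12.
§3 applies (level before this adjustment is 12 ≥ 10, so +4): 12 + 4 = 16.
§4 applies: 16 + 1 = 17.
§5 applies (level before this adjustment is 17 ≥ 11, so +3): 17 + 3 = 20.
§6 applies: 20 − 1 = 19.
Level 19 exceeds the maximum of 17; capped at 17.
Final offense level: 17.
Criminal history: 3 prior points → Category Minimal (0-4).
Level 17 falls in the 13-17 band.
Grid: Level 13-17 × Category Minimal = 37-42 months.

37-42 months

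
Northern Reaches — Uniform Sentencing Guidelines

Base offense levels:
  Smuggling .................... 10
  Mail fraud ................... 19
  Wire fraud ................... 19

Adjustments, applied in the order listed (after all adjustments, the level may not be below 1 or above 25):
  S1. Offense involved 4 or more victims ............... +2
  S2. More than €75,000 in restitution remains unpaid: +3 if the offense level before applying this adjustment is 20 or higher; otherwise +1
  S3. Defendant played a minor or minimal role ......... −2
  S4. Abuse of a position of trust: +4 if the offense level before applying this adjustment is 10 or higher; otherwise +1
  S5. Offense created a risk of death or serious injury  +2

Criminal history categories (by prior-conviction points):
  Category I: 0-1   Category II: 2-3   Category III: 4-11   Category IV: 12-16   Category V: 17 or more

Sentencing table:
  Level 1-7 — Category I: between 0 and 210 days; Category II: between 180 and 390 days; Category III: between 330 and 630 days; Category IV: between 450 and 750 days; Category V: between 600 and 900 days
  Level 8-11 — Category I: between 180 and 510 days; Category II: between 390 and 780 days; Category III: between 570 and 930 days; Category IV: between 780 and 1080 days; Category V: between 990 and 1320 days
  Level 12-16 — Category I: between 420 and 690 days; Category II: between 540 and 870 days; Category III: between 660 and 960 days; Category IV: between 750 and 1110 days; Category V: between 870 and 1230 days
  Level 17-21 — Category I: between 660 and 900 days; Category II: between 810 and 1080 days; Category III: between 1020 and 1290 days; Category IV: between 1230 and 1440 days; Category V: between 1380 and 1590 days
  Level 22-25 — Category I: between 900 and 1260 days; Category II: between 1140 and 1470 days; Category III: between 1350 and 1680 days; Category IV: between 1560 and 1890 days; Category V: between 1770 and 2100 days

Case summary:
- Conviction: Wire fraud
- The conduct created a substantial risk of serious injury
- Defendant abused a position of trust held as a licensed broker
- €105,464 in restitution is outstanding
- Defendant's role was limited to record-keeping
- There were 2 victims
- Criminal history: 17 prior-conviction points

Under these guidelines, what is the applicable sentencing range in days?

Base offense level for wire fraud: 19.
S1 does not apply.
S2 applies (level before this adjustment is 19 < 20, so +1): 19 + 1 = 20.
S3 applies: 20 − 2 = 18.
S4 applies (level before this adjustment is 18 ≥ 10, so +4): 18 + 4 = 22.
S5 applies: 22 + 2 = 24.
Final offense level: 24.
Criminal history: 17 prior points → Category V (17+).
Level 24 falls in the 22-25 band.
Grid: Level 22-25 × Category V = 1770-2100 days.

1770-2100 days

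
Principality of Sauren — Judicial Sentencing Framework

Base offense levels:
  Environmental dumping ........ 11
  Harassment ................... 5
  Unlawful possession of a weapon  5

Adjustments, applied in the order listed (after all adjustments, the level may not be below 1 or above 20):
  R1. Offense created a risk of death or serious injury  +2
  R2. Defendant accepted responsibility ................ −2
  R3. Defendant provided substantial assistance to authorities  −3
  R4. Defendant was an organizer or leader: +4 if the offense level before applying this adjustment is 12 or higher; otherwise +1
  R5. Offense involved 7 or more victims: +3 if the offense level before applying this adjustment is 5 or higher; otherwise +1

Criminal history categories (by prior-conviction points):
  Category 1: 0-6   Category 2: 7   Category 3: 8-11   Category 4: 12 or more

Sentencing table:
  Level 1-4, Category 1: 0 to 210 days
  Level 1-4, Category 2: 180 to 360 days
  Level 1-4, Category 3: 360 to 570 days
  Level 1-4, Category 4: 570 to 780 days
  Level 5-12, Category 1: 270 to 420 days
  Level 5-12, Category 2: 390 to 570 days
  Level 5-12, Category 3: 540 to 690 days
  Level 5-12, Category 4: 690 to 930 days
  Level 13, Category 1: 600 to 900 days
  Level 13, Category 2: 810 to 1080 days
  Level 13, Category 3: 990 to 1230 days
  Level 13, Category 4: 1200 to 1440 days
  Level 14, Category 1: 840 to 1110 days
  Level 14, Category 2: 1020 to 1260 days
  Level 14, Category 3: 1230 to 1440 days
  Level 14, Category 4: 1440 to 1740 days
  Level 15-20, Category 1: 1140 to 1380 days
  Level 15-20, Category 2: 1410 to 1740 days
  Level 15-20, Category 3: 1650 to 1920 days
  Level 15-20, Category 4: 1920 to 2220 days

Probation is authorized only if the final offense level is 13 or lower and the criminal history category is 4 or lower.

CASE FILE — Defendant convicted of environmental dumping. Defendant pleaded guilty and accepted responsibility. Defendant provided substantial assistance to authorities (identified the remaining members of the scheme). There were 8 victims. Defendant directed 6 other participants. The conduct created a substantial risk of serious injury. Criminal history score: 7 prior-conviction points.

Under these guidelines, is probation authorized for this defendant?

Base offense level for environmental dumping: 11.
R1 applies: 11 + 2 = 13.
R2 applies: 13 − 2 = 11.
R3 applies: 11 − 3 = 8.
R4 applies (level before this adjustment is 8 < 12, so +1): 8 + 1 = 9.
R5 applies (level before this adjustment is 9 ≥ 5, so +3): 9 + 3 = 12.
Final offense level: 12.
Criminal history: 7 prior points → Category 2 (7).
Level 12 falls in the 5-12 band.
Grid: Level 5-12 × Category 2 = 390-570 days.
Probation check: level 12 ≤ 13 and category 2 ≤ 4 → eligible.

Yes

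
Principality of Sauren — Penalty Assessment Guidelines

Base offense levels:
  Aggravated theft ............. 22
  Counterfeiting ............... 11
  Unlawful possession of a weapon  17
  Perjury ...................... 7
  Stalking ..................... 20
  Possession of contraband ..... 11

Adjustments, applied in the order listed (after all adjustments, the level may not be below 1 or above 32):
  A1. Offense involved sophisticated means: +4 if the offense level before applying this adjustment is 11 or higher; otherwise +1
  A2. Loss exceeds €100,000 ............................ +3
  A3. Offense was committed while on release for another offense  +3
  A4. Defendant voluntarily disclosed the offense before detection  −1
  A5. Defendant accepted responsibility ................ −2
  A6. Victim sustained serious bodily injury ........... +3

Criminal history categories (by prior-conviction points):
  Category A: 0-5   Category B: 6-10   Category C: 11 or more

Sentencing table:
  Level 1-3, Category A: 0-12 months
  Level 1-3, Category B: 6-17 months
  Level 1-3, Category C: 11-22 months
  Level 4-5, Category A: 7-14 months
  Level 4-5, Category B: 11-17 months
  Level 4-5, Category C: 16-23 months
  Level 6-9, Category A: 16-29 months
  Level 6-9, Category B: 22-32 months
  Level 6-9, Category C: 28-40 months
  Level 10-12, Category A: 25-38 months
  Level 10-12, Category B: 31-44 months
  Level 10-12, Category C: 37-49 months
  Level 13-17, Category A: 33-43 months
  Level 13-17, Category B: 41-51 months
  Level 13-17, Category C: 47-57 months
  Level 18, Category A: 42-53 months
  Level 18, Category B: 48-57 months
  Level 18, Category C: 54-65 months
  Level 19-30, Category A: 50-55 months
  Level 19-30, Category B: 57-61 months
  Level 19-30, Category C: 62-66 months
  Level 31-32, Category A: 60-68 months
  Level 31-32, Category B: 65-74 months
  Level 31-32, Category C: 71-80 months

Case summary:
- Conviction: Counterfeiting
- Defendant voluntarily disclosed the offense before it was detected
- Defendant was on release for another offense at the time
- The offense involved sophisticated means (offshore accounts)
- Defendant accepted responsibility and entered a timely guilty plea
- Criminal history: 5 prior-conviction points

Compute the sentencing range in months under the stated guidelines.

Base offense level for counterfeiting: 11.
A1 applies (level before this adjustment is 11 ≥ 11, so +4): 11 + 4 = 15.
A3 applies: 15 + 3 = 18.
A4 applies: 18 − 1 = 17.
A5 applies: 17 − 2 = 15.
Final offense level: 15.
Criminal history: 5 prior points → Category A (0-5).
Level 15 falls in the 13-17 band.
Grid: Level 13-17 × Category A = 33-43 months.

33-43 months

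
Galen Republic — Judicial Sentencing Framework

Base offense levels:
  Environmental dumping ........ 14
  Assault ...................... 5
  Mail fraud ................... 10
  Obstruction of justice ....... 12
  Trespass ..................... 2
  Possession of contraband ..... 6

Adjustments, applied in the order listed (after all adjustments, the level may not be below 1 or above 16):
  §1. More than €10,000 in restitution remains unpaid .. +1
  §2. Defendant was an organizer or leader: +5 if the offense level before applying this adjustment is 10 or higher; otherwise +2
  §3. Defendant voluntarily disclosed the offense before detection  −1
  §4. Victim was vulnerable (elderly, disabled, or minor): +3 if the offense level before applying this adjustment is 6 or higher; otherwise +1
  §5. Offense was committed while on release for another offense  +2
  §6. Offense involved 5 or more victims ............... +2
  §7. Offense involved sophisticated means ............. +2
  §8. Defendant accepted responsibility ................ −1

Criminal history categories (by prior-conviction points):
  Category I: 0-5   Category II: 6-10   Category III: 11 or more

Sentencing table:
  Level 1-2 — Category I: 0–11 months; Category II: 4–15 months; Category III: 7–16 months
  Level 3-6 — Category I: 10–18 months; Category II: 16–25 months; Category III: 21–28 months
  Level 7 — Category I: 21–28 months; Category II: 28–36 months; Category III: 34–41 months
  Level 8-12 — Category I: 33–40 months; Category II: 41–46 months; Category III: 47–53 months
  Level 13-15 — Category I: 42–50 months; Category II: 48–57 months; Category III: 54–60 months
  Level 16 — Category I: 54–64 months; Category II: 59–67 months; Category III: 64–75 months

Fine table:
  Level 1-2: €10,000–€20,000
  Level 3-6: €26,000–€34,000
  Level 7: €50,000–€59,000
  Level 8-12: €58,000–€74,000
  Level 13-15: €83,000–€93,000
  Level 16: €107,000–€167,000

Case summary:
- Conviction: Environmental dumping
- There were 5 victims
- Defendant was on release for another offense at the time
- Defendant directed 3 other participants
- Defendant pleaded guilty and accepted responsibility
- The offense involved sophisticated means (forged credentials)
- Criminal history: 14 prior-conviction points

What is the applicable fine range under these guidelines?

€107,000–€167,000

Base offense level for environmental dumping: 14.
§2 applies (level before this adjustment is 14 ≥ 10, so +5): 14 + 5 = 19.
§4 does not apply.
§5 applies: 19 + 2 = 21.
§6 applies: 21 + 2 = 23.
§7 applies: 23 + 2 = 25.
§8 applies: 25 − 1 = 24.
Level 24 exceeds the maximum of 16; capped at 16.
Final offense level: 16.
Level 16 falls in the 16 band.
Fine table: Level 16 → €107,000–€167,000.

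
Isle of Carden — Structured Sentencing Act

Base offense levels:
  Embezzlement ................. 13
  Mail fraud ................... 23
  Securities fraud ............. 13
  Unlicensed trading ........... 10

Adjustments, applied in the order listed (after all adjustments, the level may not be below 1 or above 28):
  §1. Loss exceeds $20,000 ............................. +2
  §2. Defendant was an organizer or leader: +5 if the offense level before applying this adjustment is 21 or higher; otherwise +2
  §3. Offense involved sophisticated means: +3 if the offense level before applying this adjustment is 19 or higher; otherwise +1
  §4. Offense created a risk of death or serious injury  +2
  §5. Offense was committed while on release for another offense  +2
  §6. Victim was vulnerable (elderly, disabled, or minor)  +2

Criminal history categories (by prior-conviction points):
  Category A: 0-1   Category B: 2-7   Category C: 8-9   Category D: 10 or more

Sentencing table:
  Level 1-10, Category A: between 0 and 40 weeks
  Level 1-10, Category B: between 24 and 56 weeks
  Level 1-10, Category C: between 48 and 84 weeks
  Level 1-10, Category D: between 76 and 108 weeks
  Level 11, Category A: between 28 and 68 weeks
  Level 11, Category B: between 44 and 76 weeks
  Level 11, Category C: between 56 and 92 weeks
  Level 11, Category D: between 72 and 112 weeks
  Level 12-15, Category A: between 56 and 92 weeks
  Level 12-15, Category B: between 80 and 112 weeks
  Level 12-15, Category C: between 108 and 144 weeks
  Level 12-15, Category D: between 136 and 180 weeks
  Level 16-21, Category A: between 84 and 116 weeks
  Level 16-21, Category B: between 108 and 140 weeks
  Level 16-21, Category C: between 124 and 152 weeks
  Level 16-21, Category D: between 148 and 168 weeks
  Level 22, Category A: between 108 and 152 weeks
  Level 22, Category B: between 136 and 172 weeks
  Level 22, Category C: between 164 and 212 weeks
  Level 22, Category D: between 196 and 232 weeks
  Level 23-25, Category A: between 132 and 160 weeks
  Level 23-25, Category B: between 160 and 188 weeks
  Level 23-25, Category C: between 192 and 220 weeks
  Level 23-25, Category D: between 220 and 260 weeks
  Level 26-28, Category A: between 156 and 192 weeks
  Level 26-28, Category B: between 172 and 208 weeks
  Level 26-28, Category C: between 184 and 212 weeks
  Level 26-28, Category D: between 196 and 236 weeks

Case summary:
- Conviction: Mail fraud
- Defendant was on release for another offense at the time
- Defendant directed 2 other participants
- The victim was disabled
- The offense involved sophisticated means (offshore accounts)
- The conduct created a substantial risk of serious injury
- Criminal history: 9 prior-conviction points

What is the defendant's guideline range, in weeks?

Base offense level for mail fraud: 23.
§1 does not apply.
§2 applies (level before this adjustment is 23 ≥ 21, so +5): 23 + 5 = 28.
§3 applies (level before this adjustment is 28 ≥ 19, so +3): 28 + 3 = 31.
§4 applies: 31 + 2 = 33.
§5 applies: 33 + 2 = 35.
§6 applies: 35 + 2 = 37.
Level 37 exceeds the maximum of 28; capped at 28.
Final offense level: 28.
Criminal history: 9 prior points → Category C (8-9).
Level 28 falls in the 26-28 band.
Grid: Level 26-28 × Category C = 184-212 weeks.

184-212 weeks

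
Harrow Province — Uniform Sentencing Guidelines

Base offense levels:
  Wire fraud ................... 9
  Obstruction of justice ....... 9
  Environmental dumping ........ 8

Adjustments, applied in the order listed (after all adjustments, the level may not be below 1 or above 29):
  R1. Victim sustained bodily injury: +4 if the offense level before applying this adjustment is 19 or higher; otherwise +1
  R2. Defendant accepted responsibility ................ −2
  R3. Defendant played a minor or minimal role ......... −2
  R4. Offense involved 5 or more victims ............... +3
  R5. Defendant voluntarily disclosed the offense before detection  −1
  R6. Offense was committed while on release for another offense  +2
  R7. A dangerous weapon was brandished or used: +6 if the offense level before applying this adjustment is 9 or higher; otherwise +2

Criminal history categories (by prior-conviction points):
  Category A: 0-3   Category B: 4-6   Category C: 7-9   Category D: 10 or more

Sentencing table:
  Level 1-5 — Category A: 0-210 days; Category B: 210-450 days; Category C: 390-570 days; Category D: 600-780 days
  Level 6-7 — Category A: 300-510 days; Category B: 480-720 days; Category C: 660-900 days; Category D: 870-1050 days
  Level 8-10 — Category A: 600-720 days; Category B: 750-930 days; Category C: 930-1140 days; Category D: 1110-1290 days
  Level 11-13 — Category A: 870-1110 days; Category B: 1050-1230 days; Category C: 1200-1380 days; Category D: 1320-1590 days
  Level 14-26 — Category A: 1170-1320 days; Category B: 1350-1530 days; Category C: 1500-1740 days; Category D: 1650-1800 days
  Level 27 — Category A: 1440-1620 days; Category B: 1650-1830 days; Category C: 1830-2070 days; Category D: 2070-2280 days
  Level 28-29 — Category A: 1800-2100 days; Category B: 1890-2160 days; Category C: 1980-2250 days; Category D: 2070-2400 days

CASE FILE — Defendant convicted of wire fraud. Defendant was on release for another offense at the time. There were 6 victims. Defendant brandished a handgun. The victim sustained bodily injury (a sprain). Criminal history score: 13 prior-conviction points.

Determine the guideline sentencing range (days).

Base offense level for wire fraud: 9.
R1 applies (level before this adjustment is 9 < 19, so +1): 9 + 1 = 10.
R4 applies: 10 + 3 = 13.
R6 applies: 13 + 2 = 15.
R7 applies (level before this adjustment is 15 ≥ 9, so +6): 15 + 6 = 21.
Final offense level: 21.
Criminal history: 13 prior points → Category D (10+).
Level 21 falls in the 14-26 band.
Grid: Level 14-26 × Category D = 1650-1800 days.

1650-1800 days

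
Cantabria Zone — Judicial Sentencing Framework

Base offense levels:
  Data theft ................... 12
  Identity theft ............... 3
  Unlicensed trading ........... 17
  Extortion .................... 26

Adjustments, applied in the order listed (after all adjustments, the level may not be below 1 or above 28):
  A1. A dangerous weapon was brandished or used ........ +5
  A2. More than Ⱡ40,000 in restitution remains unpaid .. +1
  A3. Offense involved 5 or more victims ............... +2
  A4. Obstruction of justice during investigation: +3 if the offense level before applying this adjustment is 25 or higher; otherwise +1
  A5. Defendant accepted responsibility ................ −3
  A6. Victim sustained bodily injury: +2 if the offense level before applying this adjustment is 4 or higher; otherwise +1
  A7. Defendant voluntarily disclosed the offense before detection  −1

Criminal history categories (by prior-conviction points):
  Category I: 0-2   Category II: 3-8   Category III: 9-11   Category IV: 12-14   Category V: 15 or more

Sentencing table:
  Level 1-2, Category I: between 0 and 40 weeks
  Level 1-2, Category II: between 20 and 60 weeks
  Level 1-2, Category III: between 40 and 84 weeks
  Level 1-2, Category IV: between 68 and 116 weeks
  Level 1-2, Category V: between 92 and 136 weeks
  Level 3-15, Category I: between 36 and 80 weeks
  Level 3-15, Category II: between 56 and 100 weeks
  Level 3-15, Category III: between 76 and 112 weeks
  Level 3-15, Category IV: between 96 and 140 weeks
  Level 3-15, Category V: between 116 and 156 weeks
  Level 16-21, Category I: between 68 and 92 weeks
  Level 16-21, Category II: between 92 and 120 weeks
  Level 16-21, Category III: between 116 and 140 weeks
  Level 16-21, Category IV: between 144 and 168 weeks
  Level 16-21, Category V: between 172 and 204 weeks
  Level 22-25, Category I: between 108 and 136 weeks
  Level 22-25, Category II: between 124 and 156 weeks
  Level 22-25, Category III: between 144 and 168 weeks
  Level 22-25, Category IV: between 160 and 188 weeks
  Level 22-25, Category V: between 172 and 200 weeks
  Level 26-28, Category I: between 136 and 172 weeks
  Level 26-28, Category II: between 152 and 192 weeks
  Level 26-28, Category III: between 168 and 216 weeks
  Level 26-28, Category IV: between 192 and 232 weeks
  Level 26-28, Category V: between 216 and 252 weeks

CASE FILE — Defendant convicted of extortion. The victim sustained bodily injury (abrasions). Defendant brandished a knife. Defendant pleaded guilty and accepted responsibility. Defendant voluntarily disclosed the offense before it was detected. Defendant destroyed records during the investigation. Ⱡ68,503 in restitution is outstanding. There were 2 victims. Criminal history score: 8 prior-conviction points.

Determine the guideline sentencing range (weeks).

152-192 weeks

Base offense level for extortion: 26.
A1 applies: 26 + 5 = 31.
A2 applies: 31 + 1 = 32.
A4 applies (level before this adjustment is 32 ≥ 25, so +3): 32 + 3 = 35.
A5 applies: 35 − 3 = 32.
A6 applies (level before this adjustment is 32 ≥ 4, so +2): 32 + 2 = 34.
A7 applies: 34 − 1 = 33.
Level 33 exceeds the maximum of 28; capped at 28.
Final offense level: 28.
Criminal history: 8 prior points → Category II (3-8).
Level 28 falls in the 26-28 band.
Grid: Level 26-28 × Category II = 152-192 weeks.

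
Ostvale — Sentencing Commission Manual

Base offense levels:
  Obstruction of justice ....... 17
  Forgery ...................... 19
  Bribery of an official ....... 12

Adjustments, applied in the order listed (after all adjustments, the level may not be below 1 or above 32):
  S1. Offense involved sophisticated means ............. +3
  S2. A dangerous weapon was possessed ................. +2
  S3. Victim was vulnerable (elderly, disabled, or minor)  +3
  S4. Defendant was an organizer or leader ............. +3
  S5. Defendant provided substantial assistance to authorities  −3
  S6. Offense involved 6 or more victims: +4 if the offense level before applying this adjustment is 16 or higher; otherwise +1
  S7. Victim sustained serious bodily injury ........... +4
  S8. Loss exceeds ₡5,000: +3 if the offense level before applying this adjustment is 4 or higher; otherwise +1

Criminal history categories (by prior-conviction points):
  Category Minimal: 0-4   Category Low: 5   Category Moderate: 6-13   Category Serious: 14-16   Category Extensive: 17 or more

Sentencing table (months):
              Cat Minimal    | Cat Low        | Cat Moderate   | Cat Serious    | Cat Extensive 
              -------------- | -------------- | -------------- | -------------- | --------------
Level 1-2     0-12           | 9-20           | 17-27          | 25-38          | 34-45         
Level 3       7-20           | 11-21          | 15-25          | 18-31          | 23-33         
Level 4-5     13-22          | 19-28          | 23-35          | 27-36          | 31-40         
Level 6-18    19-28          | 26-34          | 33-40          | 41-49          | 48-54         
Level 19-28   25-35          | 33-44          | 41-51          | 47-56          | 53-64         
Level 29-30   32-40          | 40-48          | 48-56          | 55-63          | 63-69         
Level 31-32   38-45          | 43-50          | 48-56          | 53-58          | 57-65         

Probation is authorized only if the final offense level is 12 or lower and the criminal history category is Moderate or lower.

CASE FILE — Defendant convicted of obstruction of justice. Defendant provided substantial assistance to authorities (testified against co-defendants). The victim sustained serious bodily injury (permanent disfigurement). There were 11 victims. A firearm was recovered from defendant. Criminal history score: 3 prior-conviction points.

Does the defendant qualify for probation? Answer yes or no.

Base offense level for obstruction of justice: 17.
S2 applies: 17 + 2 = 19.
S3 does not apply.
S5 applies: 19 − 3 = 16.
S6 applies (level before this adjustment is 16 ≥ 16, so +4): 16 + 4 = 20.
S7 applies: 20 + 4 = 24.
S8 does not apply.
Final offense level: 24.
Criminal history: 3 prior points → Category Minimal (0-4).
Level 24 falls in the 19-28 band.
Grid: Level 19-28 × Category Minimal = 25-35 months.
Probation check: level 24 > 12 and category Minimal ≤ Moderate → not eligible.

No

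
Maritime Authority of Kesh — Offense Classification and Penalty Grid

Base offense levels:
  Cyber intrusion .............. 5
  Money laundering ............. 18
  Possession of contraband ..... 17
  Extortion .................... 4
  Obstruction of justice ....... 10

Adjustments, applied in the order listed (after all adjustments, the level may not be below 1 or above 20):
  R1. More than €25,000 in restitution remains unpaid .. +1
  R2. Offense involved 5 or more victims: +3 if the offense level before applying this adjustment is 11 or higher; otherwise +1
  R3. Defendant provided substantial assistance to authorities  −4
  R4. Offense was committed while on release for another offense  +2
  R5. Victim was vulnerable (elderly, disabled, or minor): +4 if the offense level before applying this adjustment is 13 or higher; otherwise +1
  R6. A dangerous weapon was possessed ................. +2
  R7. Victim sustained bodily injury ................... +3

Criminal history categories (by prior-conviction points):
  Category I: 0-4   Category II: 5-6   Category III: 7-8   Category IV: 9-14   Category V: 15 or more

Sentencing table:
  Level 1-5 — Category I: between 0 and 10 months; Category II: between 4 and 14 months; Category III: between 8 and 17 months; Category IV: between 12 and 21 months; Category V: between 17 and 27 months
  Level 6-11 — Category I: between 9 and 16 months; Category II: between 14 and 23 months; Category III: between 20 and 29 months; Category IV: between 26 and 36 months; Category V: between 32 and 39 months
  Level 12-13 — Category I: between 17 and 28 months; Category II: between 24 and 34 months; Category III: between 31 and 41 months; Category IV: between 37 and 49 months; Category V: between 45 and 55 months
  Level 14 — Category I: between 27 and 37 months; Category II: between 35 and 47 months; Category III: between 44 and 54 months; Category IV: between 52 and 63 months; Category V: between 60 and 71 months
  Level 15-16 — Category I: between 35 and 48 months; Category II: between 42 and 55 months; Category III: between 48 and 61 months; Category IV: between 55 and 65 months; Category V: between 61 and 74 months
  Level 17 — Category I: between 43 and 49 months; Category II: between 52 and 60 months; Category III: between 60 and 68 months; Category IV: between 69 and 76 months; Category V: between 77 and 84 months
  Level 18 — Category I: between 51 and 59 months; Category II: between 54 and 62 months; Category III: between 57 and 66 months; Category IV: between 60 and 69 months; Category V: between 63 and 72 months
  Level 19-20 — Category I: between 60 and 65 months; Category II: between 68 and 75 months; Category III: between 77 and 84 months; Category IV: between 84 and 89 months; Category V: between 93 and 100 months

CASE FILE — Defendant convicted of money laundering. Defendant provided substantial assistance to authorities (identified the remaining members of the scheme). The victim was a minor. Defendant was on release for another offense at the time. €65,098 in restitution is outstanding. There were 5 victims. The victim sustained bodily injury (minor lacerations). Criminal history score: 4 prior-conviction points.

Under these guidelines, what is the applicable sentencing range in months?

Base offense level for money laundering: 18.
R1 applies: 18 + 1 = 19.
R2 applies (level before this adjustment is 19 ≥ 11, so +3): 19 + 3 = 22.
R3 applies: 22 − 4 = 18.
R4 applies: 18 + 2 = 20.
R5 applies (level before this adjustment is 20 ≥ 13, so +4): 20 + 4 = 24.
R6 does not apply.
R7 applies: 24 + 3 = 27.
Level 27 exceeds the maximum of 20; capped at 20.
Final offense level: 20.
Criminal history: 4 prior points → Category I (0-4).
Level 20 falls in the 19-20 band.
Grid: Level 19-20 × Category I = 60-65 months.

60-65 months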